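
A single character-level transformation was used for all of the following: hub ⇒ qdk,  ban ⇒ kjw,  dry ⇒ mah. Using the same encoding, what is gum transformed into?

Compare letters: h→q is +9, u→d is +9, b→k is +9 — a constant shift. It's a constant shift of +9 (ROT9).
Applying it to gum: g+9=p, u+9=d, m+9=v.

pdv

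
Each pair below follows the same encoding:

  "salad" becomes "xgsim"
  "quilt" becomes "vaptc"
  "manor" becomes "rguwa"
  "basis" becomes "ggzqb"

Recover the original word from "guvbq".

Letter i (0-indexed) is shifted by i+5, so successive shifts are 5, 6, 7, ….
Undoing it on guvbq: g−5=b, u−6=o, v−7=o, b−8=t, q−9=h.

booth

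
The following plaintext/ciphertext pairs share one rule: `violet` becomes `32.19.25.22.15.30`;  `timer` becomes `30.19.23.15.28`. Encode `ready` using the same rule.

v is letter #22 and maps to 32: an offset of 10. The number is (letter's place in the alphabet, a=1) + 10.
For ready: r=18→28, e=5→15, a=1→11, d=4→14, y=25→35.

28.15.11.14.35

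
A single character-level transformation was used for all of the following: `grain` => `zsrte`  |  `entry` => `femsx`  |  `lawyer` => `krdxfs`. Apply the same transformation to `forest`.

cbsfpm

g(6)→z(25) and r(17)→s(18) fit y≡23x+17 (mod 26); the inverse of 23 mod 26 is 17. This is an affine cipher: with a=0,…,z=25, each position x becomes (23x+17) mod 26.
Applying it to forest: f(5)→23·5+17≡2=c; o(14)→23·14+17≡1=b; r(17)→23·17+17≡18=s; e(4)→23·4+17≡5=f; s(18)→23·18+17≡15=p; t(19)→23·19+17≡12=m (all mod 26).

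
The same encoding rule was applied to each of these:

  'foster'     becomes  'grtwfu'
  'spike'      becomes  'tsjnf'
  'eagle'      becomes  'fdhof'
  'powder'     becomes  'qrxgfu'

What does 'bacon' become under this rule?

Shifts by position in foster: pos 0: f→g (+1), pos 1: o→r (+3), pos 2: s→t (+1), pos 3: t→w (+3) — repeating every 2. It's a Vigenère-style cipher with numeric key [1,3]: position i shifts by key[i mod 2].
For bacon: b+1=c, a+3=d, c+1=d, o+3=r, n+1=o.

cddro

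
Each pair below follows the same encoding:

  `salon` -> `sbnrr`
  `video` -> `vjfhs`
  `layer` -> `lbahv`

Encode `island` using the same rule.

itndri

In salon: s→s is +0, a→b is +1, l→n is +2, o→r is +3 — the shift increases by 1 each position. Letter i (0-indexed) is shifted by i+0, so successive shifts are 0, 1, 2, ….
On island: i+0=i, s+1=t, l+2=n, a+3=d, n+4=r, d+5=i.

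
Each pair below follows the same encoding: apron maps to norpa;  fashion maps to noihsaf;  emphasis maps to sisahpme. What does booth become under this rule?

htoob

The word is simply reversed.
For booth: reverse → htoob.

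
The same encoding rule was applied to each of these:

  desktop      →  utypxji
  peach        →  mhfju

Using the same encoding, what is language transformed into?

The output letters match the input read backwards, each shifted +5: desktop reversed is potksed. Read the word backwards and shift each letter +5.
For language: reverse → egaugnal; then shift: e+5=j, g+5=l, a+5=f, u+5=z, g+5=l, n+5=s, a+5=f, l+5=q.

jlfzlsfq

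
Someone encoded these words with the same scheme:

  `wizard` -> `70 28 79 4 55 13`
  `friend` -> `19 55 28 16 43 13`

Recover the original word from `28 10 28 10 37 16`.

icicle

The formula is n = 3×(alphabet index, a=1) + 1.
Decoding 28 10 28 10 37 16: 28→(28−1)÷3=9=i, 10→(10−1)÷3=3=c, 28→(28−1)÷3=9=i, 10→(10−1)÷3=3=c, 37→(37−1)÷3=12=l, 16→(16−1)÷3=5=e.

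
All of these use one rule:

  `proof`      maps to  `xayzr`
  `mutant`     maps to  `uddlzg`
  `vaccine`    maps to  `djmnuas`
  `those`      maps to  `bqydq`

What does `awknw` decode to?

Letter i (0-indexed) is shifted by i+8, so successive shifts are 8, 9, 10, ….
Decoding awknw: a−8=s, w−9=n, k−10=a, n−11=c, w−12=k.

snack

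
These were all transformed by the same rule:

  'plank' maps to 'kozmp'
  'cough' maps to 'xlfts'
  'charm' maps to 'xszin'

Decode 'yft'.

bug

Each pair mirrors across the alphabet (p↔k, l↔o, a↔z): positions sum to 25. Letters are reflected about the middle of the alphabet (position → 25−position): Atbash.
Reversing it on yft: y↔b, f↔u, t↔g.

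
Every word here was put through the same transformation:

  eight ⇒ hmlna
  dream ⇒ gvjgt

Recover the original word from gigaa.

In eight: e→h is +3, i→m is +4, g→l is +5, h→n is +6 — the shift increases by 1 each position. The shift increases by 1 at each position, starting from +3: 3, 4, 5, ….
Decoding gigaa: g−3=d, i−4=e, g−5=b, a−6=u, a−7=t.

debut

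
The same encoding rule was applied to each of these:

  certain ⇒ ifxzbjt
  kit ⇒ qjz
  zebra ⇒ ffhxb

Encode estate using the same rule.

The shift depends on letter class: consonant c→i is +6, but vowel e→f is +1. Two shifts are in play — +1 for a/e/i/o/u, +6 for every other letter.
For estate: e(vowel)+1=f, s(cons)+6=y, t(cons)+6=z, a(vowel)+1=b, t(cons)+6=z, e(vowel)+1=f.

fyzbzf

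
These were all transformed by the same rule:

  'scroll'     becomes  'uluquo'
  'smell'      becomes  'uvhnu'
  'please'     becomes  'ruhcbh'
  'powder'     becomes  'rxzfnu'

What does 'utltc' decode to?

The shifts repeat in a cycle of length 3: positions 0,1,… shift by +2, +9, +3, then the pattern repeats.
Undoing it on utltc: u−2=s, t−9=k, l−3=i, t−2=r, c−9=t.

skirt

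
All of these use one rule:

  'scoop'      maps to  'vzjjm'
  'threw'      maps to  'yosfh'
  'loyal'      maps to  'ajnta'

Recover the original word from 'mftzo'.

s(18)→v(21) and c(2)→z(25) fit y≡3x+19 (mod 26); the inverse of 3 mod 26 is 9. Treating letters as 0–25, the rule is x ↦ 3x + 19 (mod 26).
Reversing it on mftzo: m(12)→9·(12−19)≡15=p; f(5)→9·(5−19)≡4=e; t(19)→9·(19−19)≡0=a; z(25)→9·(25−19)≡2=c; o(14)→9·(14−19)≡7=h (all mod 26).

peach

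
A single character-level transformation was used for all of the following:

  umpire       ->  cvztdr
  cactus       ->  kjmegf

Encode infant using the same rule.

In umpire: u→c is +8, m→v is +9, p→z is +10, i→t is +11 — the shift increases by 1 each position. The shift increases by 1 at each position, starting from +8: 8, 9, 10, ….
For infant: i+8=q, n+9=w, f+10=p, a+11=l, n+12=z, t+13=g.

qwplzg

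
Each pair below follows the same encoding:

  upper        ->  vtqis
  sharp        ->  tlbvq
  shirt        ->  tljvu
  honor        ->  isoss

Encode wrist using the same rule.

xvjwu

A repeating key of period 2 is used — shifts +1, +4 over and over.
For wrist: w+1=x, r+4=v, i+1=j, s+4=w, t+1=u.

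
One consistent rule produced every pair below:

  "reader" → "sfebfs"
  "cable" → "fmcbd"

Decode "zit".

shy

The output letters match the input read backwards, each shifted +1: reader reversed is redaer. The word is reversed, then every letter is shifted forward by 1.
Decoding zit: shift back: z−1=y, i−1=h, t−1=s → yhs; then reverse → shy.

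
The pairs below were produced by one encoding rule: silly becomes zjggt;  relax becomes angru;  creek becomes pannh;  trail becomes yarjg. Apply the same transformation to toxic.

Treating letters as 0–25, the rule is x ↦ 25x + 17 (mod 26).
Applying it to toxic: t(19)→25·19+17≡24=y; o(14)→25·14+17≡3=d; x(23)→25·23+17≡20=u; i(8)→25·8+17≡9=j; c(2)→25·2+17≡15=p (all mod 26).

ydujp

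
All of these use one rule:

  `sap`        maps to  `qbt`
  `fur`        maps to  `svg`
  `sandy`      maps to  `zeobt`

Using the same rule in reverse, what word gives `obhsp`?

The output letters match the input read backwards, each shifted +1: sap reversed is pas. Read the word backwards and shift each letter +1.
Reversing it on obhsp: shift back: o−1=n, b−1=a, h−1=g, s−1=r, p−1=o → nagro; then reverse → organ.

organ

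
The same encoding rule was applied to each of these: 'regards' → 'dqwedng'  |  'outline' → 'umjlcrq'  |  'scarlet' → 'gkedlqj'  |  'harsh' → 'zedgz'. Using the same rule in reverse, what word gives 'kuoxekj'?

compact

Each letter's alphabet position (a=0..z=25) is mapped through 3·x+4 mod 26 — an affine cipher.
Reversing it on kuoxekj: k(10)→9·(10−4)≡2=c; u(20)→9·(20−4)≡14=o; o(14)→9·(14−4)≡12=m; x(23)→9·(23−4)≡15=p; e(4)→9·(4−4)≡0=a; k(10)→9·(10−4)≡2=c; j(9)→9·(9−4)≡19=t (all mod 26).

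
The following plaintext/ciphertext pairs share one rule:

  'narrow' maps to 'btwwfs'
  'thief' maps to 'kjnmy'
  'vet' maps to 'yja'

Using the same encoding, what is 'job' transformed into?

The word is reversed, then every letter is shifted forward by 5.
On job: reverse → boj; then shift: b+5=g, o+5=t, j+5=o.

gto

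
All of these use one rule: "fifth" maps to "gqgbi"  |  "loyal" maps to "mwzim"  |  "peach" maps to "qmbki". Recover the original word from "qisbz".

It's a Vigenère-style cipher with numeric key [1,8]: position i shifts by key[i mod 2].
Undoing it on qisbz: q−1=p, i−8=a, s−1=r, b−8=t, z−1=y.

party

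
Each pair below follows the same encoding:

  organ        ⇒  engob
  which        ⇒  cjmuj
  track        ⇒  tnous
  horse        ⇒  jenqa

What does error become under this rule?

This is an affine cipher: with a=0,…,z=25, each position x becomes (3x+14) mod 26.
On error: e(4)→3·4+14≡0=a; r(17)→3·17+14≡13=n; r(17)→3·17+14≡13=n; o(14)→3·14+14≡4=e; r(17)→3·17+14≡13=n (all mod 26).

annen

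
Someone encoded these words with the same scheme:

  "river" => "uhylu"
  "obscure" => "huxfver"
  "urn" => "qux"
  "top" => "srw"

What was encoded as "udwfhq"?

Two steps: reverse the string, then apply a Caesar shift of +3.
Decoding udwfhq: shift back: u−3=r, d−3=a, w−3=t, f−3=c, h−3=e, q−3=n → ratcen; then reverse → nectar.

nectar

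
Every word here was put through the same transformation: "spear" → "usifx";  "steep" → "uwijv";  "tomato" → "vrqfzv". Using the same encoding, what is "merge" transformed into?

ohvlk

In spear: s→u is +2, p→s is +3, e→i is +4, a→f is +5 — the shift increases by 1 each position. The shift increases by 1 at each position, starting from +2: 2, 3, 4, ….
On merge: m+2=o, e+3=h, r+4=v, g+5=l, e+6=k.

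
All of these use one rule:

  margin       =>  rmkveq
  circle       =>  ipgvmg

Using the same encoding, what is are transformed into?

ive

The output letters match the input read backwards, each shifted +4: margin reversed is nigram. Read the word backwards and shift each letter +4.
Applying it to are: reverse → era; then shift: e+4=i, r+4=v, a+4=e.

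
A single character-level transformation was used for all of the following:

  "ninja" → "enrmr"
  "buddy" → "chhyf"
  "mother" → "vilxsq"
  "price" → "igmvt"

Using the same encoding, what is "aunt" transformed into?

The output letters match the input read backwards, each shifted +4: ninja reversed is ajnin. Read the word backwards and shift each letter +4.
For aunt: reverse → tnua; then shift: t+4=x, n+4=r, u+4=y, a+4=e.

xrye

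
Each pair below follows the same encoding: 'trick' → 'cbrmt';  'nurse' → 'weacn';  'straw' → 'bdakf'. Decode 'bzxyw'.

A repeating key of period 2 is used — shifts +9, +10 over and over.
Reversing it on bzxyw: b−9=s, z−10=p, x−9=o, y−10=o, w−9=n.

spoon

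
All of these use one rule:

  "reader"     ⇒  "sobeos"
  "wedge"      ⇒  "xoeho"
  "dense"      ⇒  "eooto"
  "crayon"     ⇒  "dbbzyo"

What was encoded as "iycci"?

Shifts by position in reader: pos 0: r→s (+1), pos 1: e→o (+10), pos 2: a→b (+1), pos 3: d→e (+1), pos 4: e→o (+10), pos 5: r→s (+1) — repeating every 3. The shifts repeat in a cycle of length 3: positions 0,1,… shift by +1, +10, +1, then the pattern repeats.
Undoing it on iycci: i−1=h, y−10=o, c−1=b, c−1=b, i−10=y.

hobby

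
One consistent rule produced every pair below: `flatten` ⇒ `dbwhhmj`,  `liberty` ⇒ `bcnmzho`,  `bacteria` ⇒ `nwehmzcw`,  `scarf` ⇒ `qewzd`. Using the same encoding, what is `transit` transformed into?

f(5)→d(3) and l(11)→b(1) fit y≡17x+22 (mod 26); the inverse of 17 mod 26 is 23. This is an affine cipher: with a=0,…,z=25, each position x becomes (17x+22) mod 26.
For transit: t(19)→17·19+22≡7=h; r(17)→17·17+22≡25=z; a(0)→17·0+22≡22=w; n(13)→17·13+22≡9=j; s(18)→17·18+22≡16=q; i(8)→17·8+22≡2=c; t(19)→17·19+22≡7=h (all mod 26).

hzwjqch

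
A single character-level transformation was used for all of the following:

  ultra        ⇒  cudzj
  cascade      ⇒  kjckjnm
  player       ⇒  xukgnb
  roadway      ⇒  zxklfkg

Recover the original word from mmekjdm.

Shifts by position in ultra: pos 0: u→c (+8), pos 1: l→u (+9), pos 2: t→d (+10), pos 3: r→z (+8), pos 4: a→j (+9) — repeating every 3. A repeating key of period 3 is used — shifts +8, +9, +10 over and over.
Undoing it on mmekjdm: m−8=e, m−9=d, e−10=u, k−8=c, j−9=a, d−10=t, m−8=e.

educate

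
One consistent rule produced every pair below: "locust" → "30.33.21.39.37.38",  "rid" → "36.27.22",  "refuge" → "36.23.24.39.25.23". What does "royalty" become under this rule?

l is letter #12 and maps to 30: an offset of 18. Each letter is replaced by its alphabet position (a=1..z=26) + 18.
For royalty: r=18→36, o=15→33, y=25→43, a=1→19, l=12→30, t=20→38, y=25→43.

36.33.43.19.30.38.43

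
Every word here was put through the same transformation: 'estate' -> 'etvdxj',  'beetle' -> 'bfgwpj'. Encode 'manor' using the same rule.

mbprv

In estate: e→e is +0, s→t is +1, t→v is +2, a→d is +3 — the shift increases by 1 each position. Each letter shifts forward by its position index (0, 1, 2, …) — the shift grows by one for each successive letter.
Applying it to manor: m+0=m, a+1=b, n+2=p, o+3=r, r+4=v.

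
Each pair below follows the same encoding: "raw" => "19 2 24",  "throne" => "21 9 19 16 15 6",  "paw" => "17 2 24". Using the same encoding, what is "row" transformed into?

19 16 24

r is letter #18 and maps to 19: an offset of 1. The number is (letter's place in the alphabet, a=1) + 1.
Applying it to row: r=18→19, o=15→16, w=23→24.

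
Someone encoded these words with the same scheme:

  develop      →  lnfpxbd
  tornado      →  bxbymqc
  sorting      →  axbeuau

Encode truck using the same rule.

In develop: d→l is +8, e→n is +9, v→f is +10, e→p is +11 — the shift increases by 1 each position. Each letter shifts forward by (position + 8), i.e. 8, 9, 10, … — the shift grows by one for each successive letter.
On truck: t+8=b, r+9=a, u+10=e, c+11=n, k+12=w.

baenw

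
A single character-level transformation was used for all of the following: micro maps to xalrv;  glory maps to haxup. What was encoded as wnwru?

linen

The output letters match the input read backwards, each shifted +9: micro reversed is orcim. Two steps: reverse the string, then apply a Caesar shift of +9.
Reversing it on wnwru: shift back: w−9=n, n−9=e, w−9=n, r−9=i, u−9=l → nenil; then reverse → linen.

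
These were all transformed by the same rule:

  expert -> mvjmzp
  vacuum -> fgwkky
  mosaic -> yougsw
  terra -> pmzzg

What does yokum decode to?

Treating letters as 0–25, the rule is x ↦ 21x + 6 (mod 26).
Reversing it on yokum: y(24)→5·(24−6)≡12=m; o(14)→5·(14−6)≡14=o; k(10)→5·(10−6)≡20=u; u(20)→5·(20−6)≡18=s; m(12)→5·(12−6)≡4=e (all mod 26).

mouse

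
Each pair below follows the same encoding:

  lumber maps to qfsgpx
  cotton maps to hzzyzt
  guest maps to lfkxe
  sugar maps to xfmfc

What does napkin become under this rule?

slvptt

Shifts by position in lumber: pos 0: l→q (+5), pos 1: u→f (+11), pos 2: m→s (+6), pos 3: b→g (+5), pos 4: e→p (+11), pos 5: r→x (+6) — repeating every 3. The shifts repeat in a cycle of length 3: positions 0,1,… shift by +5, +11, +6, then the pattern repeats.
On napkin: n+5=s, a+11=l, p+6=v, k+5=p, i+11=t, n+6=t.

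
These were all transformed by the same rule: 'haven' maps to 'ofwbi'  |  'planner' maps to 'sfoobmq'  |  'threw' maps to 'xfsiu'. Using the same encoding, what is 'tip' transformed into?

qju

The output letters match the input read backwards, each shifted +1: haven reversed is nevah. Two steps: reverse the string, then apply a Caesar shift of +1.
Applying it to tip: reverse → pit; then shift: p+1=q, i+1=j, t+1=u.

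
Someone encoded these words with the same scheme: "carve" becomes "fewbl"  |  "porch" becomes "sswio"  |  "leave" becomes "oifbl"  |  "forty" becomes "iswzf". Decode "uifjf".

Letter i (0-indexed) is shifted by i+3, so successive shifts are 3, 4, 5, ….
Decoding uifjf: u−3=r, i−4=e, f−5=a, j−6=d, f−7=y.

ready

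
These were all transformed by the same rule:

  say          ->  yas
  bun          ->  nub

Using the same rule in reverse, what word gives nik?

kin

The output letters match the input read backwards: say reversed is yas. The word is simply reversed.
Undoing it on nik: then reverse → kin.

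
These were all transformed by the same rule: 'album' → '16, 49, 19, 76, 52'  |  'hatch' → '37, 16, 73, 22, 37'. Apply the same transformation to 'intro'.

a(#1)→16 and l(#12)→49: differences scale by 3, so n = 3·pos + 13. The formula is n = 3×(alphabet index, a=1) + 13.
On intro: i=9→40, n=14→55, t=20→73, r=18→67, o=15→58.

40, 55, 73, 67, 58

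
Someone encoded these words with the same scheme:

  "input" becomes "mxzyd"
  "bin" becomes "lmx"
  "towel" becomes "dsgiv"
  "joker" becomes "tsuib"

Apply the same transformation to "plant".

Two shifts are in play — +4 for a/e/i/o/u, +10 for every other letter.
For plant: p(cons)+10=z, l(cons)+10=v, a(vowel)+4=e, n(cons)+10=x, t(cons)+10=d.

zvexd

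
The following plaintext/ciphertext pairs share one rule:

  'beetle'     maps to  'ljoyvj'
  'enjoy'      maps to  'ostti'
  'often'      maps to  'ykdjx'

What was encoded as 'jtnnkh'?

zodiac

Shifts by position in beetle: pos 0: b→l (+10), pos 1: e→j (+5), pos 2: e→o (+10), pos 3: t→y (+5) — repeating every 2. It's a Vigenère-style cipher with numeric key [10,5]: position i shifts by key[i mod 2].
Decoding jtnnkh: j−10=z, t−5=o, n−10=d, n−5=i, k−10=a, h−5=c.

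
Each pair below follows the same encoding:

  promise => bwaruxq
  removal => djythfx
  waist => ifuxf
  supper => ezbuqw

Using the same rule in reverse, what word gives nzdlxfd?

A repeating key of period 2 is used — shifts +12, +5 over and over.
Reversing it on nzdlxfd: n−12=b, z−5=u, d−12=r, l−5=g, x−12=l, f−5=a, d−12=r.

burglar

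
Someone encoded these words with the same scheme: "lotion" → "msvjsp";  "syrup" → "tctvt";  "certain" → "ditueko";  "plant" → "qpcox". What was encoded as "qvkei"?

pride

The shifts repeat in a cycle of length 3: positions 0,1,… shift by +1, +4, +2, then the pattern repeats.
Reversing it on qvkei: q−1=p, v−4=r, k−2=i, e−1=d, i−4=e.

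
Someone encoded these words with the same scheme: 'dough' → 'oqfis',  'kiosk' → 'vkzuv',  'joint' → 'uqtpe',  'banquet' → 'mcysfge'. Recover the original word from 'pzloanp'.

It's a Vigenère-style cipher with numeric key [11,2]: position i shifts by key[i mod 2].
Decoding pzloanp: p−11=e, z−2=x, l−11=a, o−2=m, a−11=p, n−2=l, p−11=e.

example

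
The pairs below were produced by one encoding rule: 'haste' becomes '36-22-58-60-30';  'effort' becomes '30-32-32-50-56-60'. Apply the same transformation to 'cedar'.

With a=1..z=26, the number is 2·pos + 20.
On cedar: c=3→26, e=5→30, d=4→28, a=1→22, r=18→56.

26-30-28-22-56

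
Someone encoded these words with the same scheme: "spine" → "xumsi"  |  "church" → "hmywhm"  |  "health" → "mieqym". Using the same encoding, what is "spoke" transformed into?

xuspi

Two shifts are in play — +4 for a/e/i/o/u, +5 for every other letter.
Applying it to spoke: s(cons)+5=x, p(cons)+5=u, o(vowel)+4=s, k(cons)+5=p, e(vowel)+4=i.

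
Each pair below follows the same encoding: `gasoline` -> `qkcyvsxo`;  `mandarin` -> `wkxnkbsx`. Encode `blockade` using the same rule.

This is a Caesar cipher with shift 10.
For blockade: b+10=l, l+10=v, o+10=y, c+10=m, k+10=u, a+10=k, d+10=n, e+10=o.

lvymukno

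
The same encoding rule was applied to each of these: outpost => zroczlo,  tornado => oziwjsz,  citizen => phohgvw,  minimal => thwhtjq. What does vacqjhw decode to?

o(14)→z(25) and u(20)→r(17) fit y≡3x+9 (mod 26); the inverse of 3 mod 26 is 9. This is an affine cipher: with a=0,…,z=25, each position x becomes (3x+9) mod 26.
Decoding vacqjhw: v(21)→9·(21−9)≡4=e; a(0)→9·(0−9)≡23=x; c(2)→9·(2−9)≡15=p; q(16)→9·(16−9)≡11=l; j(9)→9·(9−9)≡0=a; h(7)→9·(7−9)≡8=i; w(22)→9·(22−9)≡13=n (all mod 26).

explain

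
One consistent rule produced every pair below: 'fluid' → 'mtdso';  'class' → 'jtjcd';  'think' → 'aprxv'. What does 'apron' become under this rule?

The shift increases by 1 at each position, starting from +7: 7, 8, 9, ….
Applying it to apron: a+7=h, p+8=x, r+9=a, o+10=y, n+11=y.

hxayy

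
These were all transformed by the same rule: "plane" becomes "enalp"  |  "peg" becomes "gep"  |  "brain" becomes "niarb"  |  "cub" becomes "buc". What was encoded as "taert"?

treat

The output letters match the input read backwards: plane reversed is enalp. It's just the letters in reverse order.
Reversing it on taert: then reverse → treat.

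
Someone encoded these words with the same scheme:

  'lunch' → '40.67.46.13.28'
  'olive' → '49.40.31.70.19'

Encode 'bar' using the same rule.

l(#12)→40 and u(#21)→67: differences scale by 3, so n = 3·pos + 4. Each letter becomes 3×(its alphabet position, a=1..z=26) + 4.
For bar: b=2→10, a=1→7, r=18→58.

10.7.58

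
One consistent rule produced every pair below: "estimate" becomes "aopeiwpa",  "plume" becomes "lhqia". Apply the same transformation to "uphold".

qldkhz

Compare letters: e→a is +22, s→o is +22, t→p is +22 — a constant shift. This is a Caesar cipher with shift 22.
For uphold: u+22=q, p+22=l, h+22=d, o+22=k, l+22=h, d+22=z.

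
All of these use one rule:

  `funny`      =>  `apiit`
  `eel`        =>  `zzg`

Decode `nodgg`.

still

Compare letters: f→a is +21, u→p is +21, n→i is +21 — a constant shift. This is a Caesar cipher with shift 21.
Decoding nodgg: n−21=s, o−21=t, d−21=i, g−21=l, g−21=l.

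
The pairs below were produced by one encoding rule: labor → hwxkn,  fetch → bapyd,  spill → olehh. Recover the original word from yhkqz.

This is a Caesar cipher with shift 22.
Reversing it on yhkqz: y−22=c, h−22=l, k−22=o, q−22=u, z−22=d.

cloud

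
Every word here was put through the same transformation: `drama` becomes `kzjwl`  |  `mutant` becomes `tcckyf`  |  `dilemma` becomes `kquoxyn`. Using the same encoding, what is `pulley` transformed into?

In drama: d→k is +7, r→z is +8, a→j is +9, m→w is +10 — the shift increases by 1 each position. The shift increases by 1 at each position, starting from +7: 7, 8, 9, ….
On pulley: p+7=w, u+8=c, l+9=u, l+10=v, e+11=p, y+12=k.

wcuvpk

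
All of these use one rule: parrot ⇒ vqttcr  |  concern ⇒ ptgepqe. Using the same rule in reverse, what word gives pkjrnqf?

dolphin

The output letters match the input read backwards, each shifted +2: parrot reversed is torrap. Two steps: reverse the string, then apply a Caesar shift of +2.
Undoing it on pkjrnqf: shift back: p−2=n, k−2=i, j−2=h, r−2=p, n−2=l, q−2=o, f−2=d → nihplod; then reverse → dolphin.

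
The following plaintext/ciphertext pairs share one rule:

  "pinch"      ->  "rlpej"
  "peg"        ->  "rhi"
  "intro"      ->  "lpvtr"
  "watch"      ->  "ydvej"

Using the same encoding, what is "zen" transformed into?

bhp

The rule splits by letter class: vowels +3, consonants +2.
For zen: z(cons)+2=b, e(vowel)+3=h, n(cons)+2=p.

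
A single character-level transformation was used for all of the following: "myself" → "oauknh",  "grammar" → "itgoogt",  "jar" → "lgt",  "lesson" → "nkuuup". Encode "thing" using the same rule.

The shift depends on letter class: consonant m→o is +2, but vowel e→k is +6. The rule splits by letter class: vowels +6, consonants +2.
Applying it to thing: t(cons)+2=v, h(cons)+2=j, i(vowel)+6=o, n(cons)+2=p, g(cons)+2=i.

vjopi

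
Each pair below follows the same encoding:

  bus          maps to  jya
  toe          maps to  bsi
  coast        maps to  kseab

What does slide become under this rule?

atmli

The shift depends on letter class: consonant b→j is +8, but vowel u→y is +4. Two shifts are in play — +4 for a/e/i/o/u, +8 for every other letter.
On slide: s(cons)+8=a, l(cons)+8=t, i(vowel)+4=m, d(cons)+8=l, e(vowel)+4=i.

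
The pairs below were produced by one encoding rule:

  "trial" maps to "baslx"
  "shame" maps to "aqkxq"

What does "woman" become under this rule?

In trial: t→b is +8, r→a is +9, i→s is +10, a→l is +11 — the shift increases by 1 each position. Each letter shifts forward by (position + 8), i.e. 8, 9, 10, … — the shift grows by one for each successive letter.
For woman: w+8=e, o+9=x, m+10=w, a+11=l, n+12=z.

exwlz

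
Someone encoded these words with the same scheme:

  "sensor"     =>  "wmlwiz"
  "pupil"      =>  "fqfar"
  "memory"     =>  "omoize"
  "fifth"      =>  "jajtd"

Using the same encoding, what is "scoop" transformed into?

s(18)→w(22) and e(4)→m(12) fit y≡23x+24 (mod 26); the inverse of 23 mod 26 is 17. Each letter's alphabet position (a=0..z=25) is mapped through 23·x+24 mod 26 — an affine cipher.
For scoop: s(18)→23·18+24≡22=w; c(2)→23·2+24≡18=s; o(14)→23·14+24≡8=i; o(14)→23·14+24≡8=i; p(15)→23·15+24≡5=f (all mod 26).

wsiif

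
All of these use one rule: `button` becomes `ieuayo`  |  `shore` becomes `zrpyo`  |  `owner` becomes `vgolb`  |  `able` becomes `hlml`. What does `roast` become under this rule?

Shifts by position in button: pos 0: b→i (+7), pos 1: u→e (+10), pos 2: t→u (+1), pos 3: t→a (+7), pos 4: o→y (+10), pos 5: n→o (+1) — repeating every 3. It's a Vigenère-style cipher with numeric key [7,10,1]: position i shifts by key[i mod 3].
On roast: r+7=y, o+10=y, a+1=b, s+7=z, t+10=d.

yybzd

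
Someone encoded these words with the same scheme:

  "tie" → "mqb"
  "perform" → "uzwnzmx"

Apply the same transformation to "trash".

paizb

The word is reversed, then every letter is shifted forward by 8.
On trash: reverse → hsart; then shift: h+8=p, s+8=a, a+8=i, r+8=z, t+8=b.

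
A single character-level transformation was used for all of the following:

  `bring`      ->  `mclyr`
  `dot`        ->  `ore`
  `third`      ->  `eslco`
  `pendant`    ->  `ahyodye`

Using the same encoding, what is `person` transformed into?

The shift depends on letter class: consonant b→m is +11, but vowel i→l is +3. The rule splits by letter class: vowels +3, consonants +11.
Applying it to person: p(cons)+11=a, e(vowel)+3=h, r(cons)+11=c, s(cons)+11=d, o(vowel)+3=r, n(cons)+11=y.

ahcdry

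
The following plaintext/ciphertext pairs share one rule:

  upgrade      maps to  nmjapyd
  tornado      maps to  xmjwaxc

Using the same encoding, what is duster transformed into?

The word is reversed, then every letter is shifted forward by 9.
Applying it to duster: reverse → retsud; then shift: r+9=a, e+9=n, t+9=c, s+9=b, u+9=d, d+9=m.

ancbdm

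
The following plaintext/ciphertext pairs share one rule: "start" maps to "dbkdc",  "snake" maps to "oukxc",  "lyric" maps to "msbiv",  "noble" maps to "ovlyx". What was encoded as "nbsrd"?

The output letters match the input read backwards, each shifted +10: start reversed is trats. Two steps: reverse the string, then apply a Caesar shift of +10.
Decoding nbsrd: shift back: n−10=d, b−10=r, s−10=i, r−10=h, d−10=t → driht; then reverse → third.

third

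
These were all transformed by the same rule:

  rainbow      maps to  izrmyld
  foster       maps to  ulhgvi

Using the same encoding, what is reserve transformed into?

ivhviev

Each pair mirrors across the alphabet (r↔i, a↔z, i↔r): positions sum to 25. This is the alphabet-reversal cipher (Atbash): a becomes z, b becomes y, etc.
For reserve: r↔i, e↔v, s↔h, e↔v, r↔i, v↔e, e↔v.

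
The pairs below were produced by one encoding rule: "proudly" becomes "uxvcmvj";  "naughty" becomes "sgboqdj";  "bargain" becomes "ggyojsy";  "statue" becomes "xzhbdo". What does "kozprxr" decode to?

In proudly: p→u is +5, r→x is +6, o→v is +7, u→c is +8 — the shift increases by 1 each position. The shift increases by 1 at each position, starting from +5: 5, 6, 7, ….
Decoding kozprxr: k−5=f, o−6=i, z−7=s, p−8=h, r−9=i, x−10=n, r−11=g.

fishing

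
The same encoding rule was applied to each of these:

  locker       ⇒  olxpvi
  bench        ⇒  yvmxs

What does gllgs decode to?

Letters are reflected about the middle of the alphabet (position → 25−position): Atbash.
Undoing it on gllgs: g↔t, l↔o, l↔o, g↔t, s↔h.

tooth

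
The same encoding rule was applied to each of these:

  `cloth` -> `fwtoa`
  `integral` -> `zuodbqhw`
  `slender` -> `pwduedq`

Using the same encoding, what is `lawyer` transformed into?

whljdq

c(2)→f(5) and l(11)→w(22) fit y≡25x+7 (mod 26); the inverse of 25 mod 26 is 25. Treating letters as 0–25, the rule is x ↦ 25x + 7 (mod 26).
For lawyer: l(11)→25·11+7≡22=w; a(0)→25·0+7≡7=h; w(22)→25·22+7≡11=l; y(24)→25·24+7≡9=j; e(4)→25·4+7≡3=d; r(17)→25·17+7≡16=q (all mod 26).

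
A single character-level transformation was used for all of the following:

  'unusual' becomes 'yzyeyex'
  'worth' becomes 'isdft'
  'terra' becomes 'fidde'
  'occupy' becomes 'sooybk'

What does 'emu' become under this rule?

iyy

The shift depends on letter class: consonant n→z is +12, but vowel u→y is +4. The rule splits by letter class: vowels +4, consonants +12.
Applying it to emu: e(vowel)+4=i, m(cons)+12=y, u(vowel)+4=y.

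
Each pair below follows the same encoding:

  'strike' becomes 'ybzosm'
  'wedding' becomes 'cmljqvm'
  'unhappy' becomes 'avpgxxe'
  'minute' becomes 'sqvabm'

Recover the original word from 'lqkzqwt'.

fiction

Shifts by position in strike: pos 0: s→y (+6), pos 1: t→b (+8), pos 2: r→z (+8), pos 3: i→o (+6), pos 4: k→s (+8), pos 5: e→m (+8) — repeating every 3. It's a Vigenère-style cipher with numeric key [6,8,8]: position i shifts by key[i mod 3].
Undoing it on lqkzqwt: l−6=f, q−8=i, k−8=c, z−6=t, q−8=i, w−8=o, t−6=n.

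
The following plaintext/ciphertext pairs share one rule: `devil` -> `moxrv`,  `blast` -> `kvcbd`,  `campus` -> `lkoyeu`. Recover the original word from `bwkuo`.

Shifts by position in devil: pos 0: d→m (+9), pos 1: e→o (+10), pos 2: v→x (+2), pos 3: i→r (+9), pos 4: l→v (+10) — repeating every 3. It's a Vigenère-style cipher with numeric key [9,10,2]: position i shifts by key[i mod 3].
Decoding bwkuo: b−9=s, w−10=m, k−2=i, u−9=l, o−10=e.

smile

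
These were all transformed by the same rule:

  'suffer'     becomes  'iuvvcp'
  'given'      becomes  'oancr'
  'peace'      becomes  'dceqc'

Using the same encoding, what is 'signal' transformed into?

s(18)→i(8) and u(20)→u(20) fit y≡19x+4 (mod 26); the inverse of 19 mod 26 is 11. This is an affine cipher: with a=0,…,z=25, each position x becomes (19x+4) mod 26.
On signal: s(18)→19·18+4≡8=i; i(8)→19·8+4≡0=a; g(6)→19·6+4≡14=o; n(13)→19·13+4≡17=r; a(0)→19·0+4≡4=e; l(11)→19·11+4≡5=f (all mod 26).

iaoref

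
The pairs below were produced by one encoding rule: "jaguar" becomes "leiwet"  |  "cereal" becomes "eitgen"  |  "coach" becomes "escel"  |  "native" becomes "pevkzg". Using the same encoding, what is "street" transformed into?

uxtgiv

Shifts by position in jaguar: pos 0: j→l (+2), pos 1: a→e (+4), pos 2: g→i (+2), pos 3: u→w (+2), pos 4: a→e (+4), pos 5: r→t (+2) — repeating every 3. The shifts repeat in a cycle of length 3: positions 0,1,… shift by +2, +4, +2, then the pattern repeats.
For street: s+2=u, t+4=x, r+2=t, e+2=g, e+4=i, t+2=v.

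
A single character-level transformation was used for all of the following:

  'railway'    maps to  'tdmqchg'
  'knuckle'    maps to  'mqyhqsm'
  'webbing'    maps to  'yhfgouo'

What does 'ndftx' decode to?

labor

In railway: r→t is +2, a→d is +3, i→m is +4, l→q is +5 — the shift increases by 1 each position. Each letter shifts forward by (position + 2), i.e. 2, 3, 4, … — the shift grows by one for each successive letter.
Undoing it on ndftx: n−2=l, d−3=a, f−4=b, t−5=o, x−6=r.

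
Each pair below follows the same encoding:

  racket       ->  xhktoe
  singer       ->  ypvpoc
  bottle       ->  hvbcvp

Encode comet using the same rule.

In racket: r→x is +6, a→h is +7, c→k is +8, k→t is +9 — the shift increases by 1 each position. Each letter shifts forward by (position + 6), i.e. 6, 7, 8, … — the shift grows by one for each successive letter.
For comet: c+6=i, o+7=v, m+8=u, e+9=n, t+10=d.

ivund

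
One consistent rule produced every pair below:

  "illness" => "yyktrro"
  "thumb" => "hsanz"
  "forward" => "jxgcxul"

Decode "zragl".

The output letters match the input read backwards, each shifted +6: illness reversed is ssenlli. The word is reversed, then every letter is shifted forward by 6.
Undoing it on zragl: shift back: z−6=t, r−6=l, a−6=u, g−6=a, l−6=f → tluaf; then reverse → fault.

fault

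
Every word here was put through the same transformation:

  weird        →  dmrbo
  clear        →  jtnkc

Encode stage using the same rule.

zbjqp

Each letter shifts forward by (position + 7), i.e. 7, 8, 9, … — the shift grows by one for each successive letter.
On stage: s+7=z, t+8=b, a+9=j, g+10=q, e+11=p.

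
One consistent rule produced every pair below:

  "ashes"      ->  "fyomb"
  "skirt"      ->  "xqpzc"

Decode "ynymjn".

Each letter shifts forward by (position + 5), i.e. 5, 6, 7, … — the shift grows by one for each successive letter.
Decoding ynymjn: y−5=t, n−6=h, y−7=r, m−8=e, j−9=a, n−10=d.

thread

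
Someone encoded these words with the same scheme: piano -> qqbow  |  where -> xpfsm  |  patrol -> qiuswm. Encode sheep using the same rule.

tpffx

Shifts by position in piano: pos 0: p→q (+1), pos 1: i→q (+8), pos 2: a→b (+1), pos 3: n→o (+1), pos 4: o→w (+8) — repeating every 3. A repeating key of period 3 is used — shifts +1, +8, +1 over and over.
Applying it to sheep: s+1=t, h+8=p, e+1=f, e+1=f, p+8=x.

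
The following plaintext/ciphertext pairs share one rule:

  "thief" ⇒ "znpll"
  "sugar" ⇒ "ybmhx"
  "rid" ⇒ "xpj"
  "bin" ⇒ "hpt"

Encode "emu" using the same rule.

lsb

The shift depends on letter class: consonant t→z is +6, but vowel i→p is +7. Vowels shift forward by 7 and consonants shift forward by 6.
On emu: e(vowel)+7=l, m(cons)+6=s, u(vowel)+7=b.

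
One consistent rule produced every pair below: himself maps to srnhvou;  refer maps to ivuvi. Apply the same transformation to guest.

Each pair mirrors across the alphabet (h↔s, i↔r, m↔n): positions sum to 25. This is the alphabet-reversal cipher (Atbash): a becomes z, b becomes y, etc.
For guest: g↔t, u↔f, e↔v, s↔h, t↔g.

tfvhg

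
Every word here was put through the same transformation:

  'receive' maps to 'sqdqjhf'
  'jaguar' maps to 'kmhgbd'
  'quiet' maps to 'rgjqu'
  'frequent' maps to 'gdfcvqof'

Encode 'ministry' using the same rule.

nuoutfsk

The shifts repeat in a cycle of length 2: positions 0,1,… shift by +1, +12, then the pattern repeats.
For ministry: m+1=n, i+12=u, n+1=o, i+12=u, s+1=t, t+12=f, r+1=s, y+12=k.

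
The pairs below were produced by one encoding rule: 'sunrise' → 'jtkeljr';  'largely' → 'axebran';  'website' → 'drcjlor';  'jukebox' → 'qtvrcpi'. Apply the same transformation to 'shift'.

s(18)→j(9) and u(20)→t(19) fit y≡5x+23 (mod 26); the inverse of 5 mod 26 is 21. Treating letters as 0–25, the rule is x ↦ 5x + 23 (mod 26).
Applying it to shift: s(18)→5·18+23≡9=j; h(7)→5·7+23≡6=g; i(8)→5·8+23≡11=l; f(5)→5·5+23≡22=w; t(19)→5·19+23≡14=o (all mod 26).

jglwo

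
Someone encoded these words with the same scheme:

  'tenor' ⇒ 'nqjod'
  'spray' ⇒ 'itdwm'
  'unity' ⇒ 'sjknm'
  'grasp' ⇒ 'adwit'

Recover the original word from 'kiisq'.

Treating letters as 0–25, the rule is x ↦ 5x + 22 (mod 26).
Reversing it on kiisq: k(10)→21·(10−22)≡8=i; i(8)→21·(8−22)≡18=s; i(8)→21·(8−22)≡18=s; s(18)→21·(18−22)≡20=u; q(16)→21·(16−22)≡4=e (all mod 26).

issue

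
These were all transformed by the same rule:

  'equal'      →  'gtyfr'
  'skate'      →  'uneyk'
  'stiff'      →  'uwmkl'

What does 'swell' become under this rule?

The shift increases by 1 at each position, starting from +2: 2, 3, 4, ….
On swell: s+2=u, w+3=z, e+4=i, l+5=q, l+6=r.

uziqr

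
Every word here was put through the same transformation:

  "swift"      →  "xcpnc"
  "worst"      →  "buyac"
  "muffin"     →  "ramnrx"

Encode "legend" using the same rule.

qknmwn

In swift: s→x is +5, w→c is +6, i→p is +7, f→n is +8 — the shift increases by 1 each position. The shift increases by 1 at each position, starting from +5: 5, 6, 7, ….
Applying it to legend: l+5=q, e+6=k, g+7=n, e+8=m, n+9=w, d+10=n.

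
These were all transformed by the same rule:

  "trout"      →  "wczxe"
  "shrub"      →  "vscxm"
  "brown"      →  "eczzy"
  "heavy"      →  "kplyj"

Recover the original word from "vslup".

Shifts by position in trout: pos 0: t→w (+3), pos 1: r→c (+11), pos 2: o→z (+11), pos 3: u→x (+3), pos 4: t→e (+11) — repeating every 3. The shifts repeat in a cycle of length 3: positions 0,1,… shift by +3, +11, +11, then the pattern repeats.
Decoding vslup: v−3=s, s−11=h, l−11=a, u−3=r, p−11=e.

share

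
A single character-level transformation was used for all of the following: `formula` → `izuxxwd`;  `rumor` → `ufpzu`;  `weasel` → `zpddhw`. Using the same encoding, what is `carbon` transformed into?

flumry

Shifts by position in formula: pos 0: f→i (+3), pos 1: o→z (+11), pos 2: r→u (+3), pos 3: m→x (+11) — repeating every 2. A repeating key of period 2 is used — shifts +3, +11 over and over.
On carbon: c+3=f, a+11=l, r+3=u, b+11=m, o+3=r, n+11=y.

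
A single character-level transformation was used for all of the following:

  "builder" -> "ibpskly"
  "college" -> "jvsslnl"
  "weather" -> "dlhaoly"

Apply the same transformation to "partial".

Compare letters: b→i is +7, u→b is +7, i→p is +7 — a constant shift. Each letter is shifted forward by 7 in the alphabet (a Caesar shift of +7).
On partial: p+7=w, a+7=h, r+7=y, t+7=a, i+7=p, a+7=h, l+7=s.

whyaphs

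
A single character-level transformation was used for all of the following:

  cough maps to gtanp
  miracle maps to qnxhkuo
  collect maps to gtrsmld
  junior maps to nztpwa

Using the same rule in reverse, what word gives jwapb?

fruit

The shift increases by 1 at each position, starting from +4: 4, 5, 6, ….
Reversing it on jwapb: j−4=f, w−5=r, a−6=u, p−7=i, b−8=t.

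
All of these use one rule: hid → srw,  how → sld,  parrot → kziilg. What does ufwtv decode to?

fudge

Each pair mirrors across the alphabet (h↔s, i↔r, d↔w): positions sum to 25. Letters are reflected about the middle of the alphabet (position → 25−position): Atbash.
Reversing it on ufwtv: u↔f, f↔u, w↔d, t↔g, v↔e.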